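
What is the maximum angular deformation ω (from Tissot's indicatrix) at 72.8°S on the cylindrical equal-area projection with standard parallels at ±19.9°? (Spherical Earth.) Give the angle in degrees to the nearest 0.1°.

110.2°

A cylindrical equal-area projection with standard parallel φ₀ has meridian scale h = cos φ / cos φ₀ and parallel scale k = cos φ₀ / cos φ (so areas are preserved, h·k = 1).
At 72.8°: h = 0.3145, k = 3.180; principal scales a = 3.180, b = 0.3145.
sin(ω/2) = (a − b)/(a + b) = 2.865/3.494 = 0.8200, so ω = 2 arcsin(0.8200) ≈ 110.2°.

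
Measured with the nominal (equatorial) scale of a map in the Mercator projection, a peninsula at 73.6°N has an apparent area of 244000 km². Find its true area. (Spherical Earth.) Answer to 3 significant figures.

For Mercator, h = k = sec φ (a conformal cylindrical projection has a single point scale, 1/cos φ).
Areal scale = k² = sec²φ = 1/cos²(73.6°) = 1/0.2823² = 12.54.
True area = apparent / (areal scale) = 244000 / 12.54 ≈ 19500 km².

19500 km²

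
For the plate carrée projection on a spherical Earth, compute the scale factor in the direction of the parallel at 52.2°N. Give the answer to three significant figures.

1.63

For the equirectangular projection with φ₀ = 0 (plate carrée), h = 1 along meridians and k = sec φ along parallels.
k = 1/cos 52.2° = 1/0.6129 = 1.632.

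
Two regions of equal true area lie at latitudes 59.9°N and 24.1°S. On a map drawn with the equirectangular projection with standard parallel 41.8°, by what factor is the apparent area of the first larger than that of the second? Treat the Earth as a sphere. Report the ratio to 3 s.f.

The equidistant cylindrical projection with φ₀ = 41.8° has h = 1 (meridians true) and k = cos φ₀ / cos φ along parallels.
Areal scale at 59.9°: h·k = 1.000 × 1.486 = 1.486.
Areal scale at 24.1°: h·k = 1.000 × 0.8167 = 0.8167.
Ratio = 1.486/0.8167 ≈ 1.82.

1.82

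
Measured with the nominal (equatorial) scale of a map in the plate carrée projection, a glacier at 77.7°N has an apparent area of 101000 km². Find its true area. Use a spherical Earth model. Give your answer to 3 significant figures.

21500 km²

Plate carrée maps x = Rλ, y = Rφ. The meridian scale is h = 1 and the parallel scale is k = 1/cos φ = sec φ.
Areal scale = h·k = 1 × sec φ; at 77.7°, h = 1.000, k = 4.694, so h·k = 4.694.
True area = apparent / (areal scale) = 101000 / 4.694 ≈ 21500 km².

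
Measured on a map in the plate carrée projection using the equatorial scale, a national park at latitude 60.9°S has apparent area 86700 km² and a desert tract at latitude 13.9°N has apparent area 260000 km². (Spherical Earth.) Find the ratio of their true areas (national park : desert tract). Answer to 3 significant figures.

0.167

Plate carrée has h = 1 and k = sec φ, giving areal scale sec φ; true area = (apparent area) · cos φ.
True area of national park: 86700 × cos(60.9°) = 86700 × 0.4863 = 42170 km².
True area of desert tract: 260000 × cos(13.9°) = 260000 × 0.9707 = 252400 km².
Ratio = 42170 / 252400 ≈ 0.167.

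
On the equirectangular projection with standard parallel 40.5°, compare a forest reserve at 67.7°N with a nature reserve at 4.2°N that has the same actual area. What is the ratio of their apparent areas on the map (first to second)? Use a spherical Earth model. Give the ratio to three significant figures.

2.63

The equidistant cylindrical projection with φ₀ = 40.5° has h = 1 (meridians true) and k = cos φ₀ / cos φ along parallels.
Areal scale at 67.7°: h·k = 1.000 × 2.004 = 2.004.
Areal scale at 4.2°: h·k = 1.000 × 0.7625 = 0.7625.
Ratio = 2.004/0.7625 ≈ 2.63.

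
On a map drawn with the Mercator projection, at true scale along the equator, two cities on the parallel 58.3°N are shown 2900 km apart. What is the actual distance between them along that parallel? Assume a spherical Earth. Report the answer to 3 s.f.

The Mercator projection is conformal; its linear scale factor is the same in every direction and equals sec φ = 1/cos φ.
Along the parallel at 58.3°, map distances are exaggerated by k = sec 58.3° = 1.903.
True distance = 2900 / 1.903 = 2900 × cos 58.3° ≈ 1520 km.

1520 km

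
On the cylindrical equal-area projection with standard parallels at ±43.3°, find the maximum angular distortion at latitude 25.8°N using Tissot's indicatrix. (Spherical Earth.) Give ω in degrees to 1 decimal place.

For cylindrical equal-area with standard parallel φ₀, h = cos φ / cos φ₀ and k = cos φ₀ / cos φ, so h·k = 1.
At 25.8°: h = 1.237, k = 0.8084; principal scales a = 1.237, b = 0.8084.
sin(ω/2) = (a − b)/(a + b) = 0.4287/2.045 = 0.2096, so ω = 2 arcsin(0.2096) ≈ 24.2°.

24.2°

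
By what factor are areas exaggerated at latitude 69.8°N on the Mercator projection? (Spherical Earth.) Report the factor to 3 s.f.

8.39

For Mercator, h = k = sec φ (a conformal cylindrical projection has a single point scale, 1/cos φ).
Areal scale = k² = sec²φ = 1/cos²(69.8°) = 1/0.3453² = 8.387.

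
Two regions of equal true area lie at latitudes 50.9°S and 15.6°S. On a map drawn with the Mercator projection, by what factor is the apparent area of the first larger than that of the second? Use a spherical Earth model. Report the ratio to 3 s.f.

Mercator areal scale is sec²φ.
At 50.9°: sec²(50.9°) = 1/0.6307² = 2.514.
At 15.6°: sec²(15.6°) = 1/0.9632² = 1.078.
Ratio = 2.514/1.078 = cos²(15.6°)/cos²(50.9°) ≈ 2.33.

2.33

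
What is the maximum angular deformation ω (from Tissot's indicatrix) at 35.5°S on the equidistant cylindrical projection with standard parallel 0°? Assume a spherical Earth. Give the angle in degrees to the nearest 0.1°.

For the equirectangular projection with φ₀ = 0 (plate carrée), h = 1 along meridians and k = sec φ along parallels.
At 35.5°: h = 1.000, k = 1.228; principal scales a = 1.228, b = 1.000.
sin(ω/2) = (a − b)/(a + b) = 0.2283/2.228 = 0.1025, so ω = 2 arcsin(0.1025) ≈ 11.8°.

11.8°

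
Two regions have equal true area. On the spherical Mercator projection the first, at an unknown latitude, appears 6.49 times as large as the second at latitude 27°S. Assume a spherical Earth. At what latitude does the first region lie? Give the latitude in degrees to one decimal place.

Mercator areal scale is sec²φ, so apparent-area ratio = sec²φ₁ / sec²φ₂ = cos²φ₂ / cos²φ₁.
cos²φ₂ / cos²φ₁ = 6.49  ⇒  cos φ₁ = cos 27° / √6.49 = 0.8910/2.548 = 0.3498.
φ₁ = arccos(0.3498) ≈ 69.5°.

69.5°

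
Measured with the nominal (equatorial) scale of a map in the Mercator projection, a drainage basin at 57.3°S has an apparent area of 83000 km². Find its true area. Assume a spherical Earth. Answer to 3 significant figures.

For Mercator, h = k = sec φ (a conformal cylindrical projection has a single point scale, 1/cos φ).
Areal scale = k² = sec²φ = 1/cos²(57.3°) = 1/0.5402² = 3.426.
True area = apparent / (areal scale) = 83000 / 3.426 ≈ 24200 km².

24200 km²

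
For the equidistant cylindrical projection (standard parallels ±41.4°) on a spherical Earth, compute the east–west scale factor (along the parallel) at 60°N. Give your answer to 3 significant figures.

1.50

The equidistant cylindrical projection with φ₀ = 41.4° has h = 1 (meridians true) and k = cos φ₀ / cos φ along parallels.
k = cos 41.4° / cos 60° = 0.7501/0.5000 = 1.500.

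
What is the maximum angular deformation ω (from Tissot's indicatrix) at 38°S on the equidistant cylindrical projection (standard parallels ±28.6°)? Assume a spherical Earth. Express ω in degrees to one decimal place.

In the equirectangular projection with standard parallel φ₀ = 28.6° (x = Rλ cos φ₀, y = Rφ), meridians are true-scale (h = 1) and the parallel scale is k = cos φ₀ / cos φ.
At 38°: h = 1.000, k = 1.114; principal scales a = 1.114, b = 1.000.
sin(ω/2) = (a − b)/(a + b) = 0.1142/2.114 = 0.05401, so ω = 2 arcsin(0.05401) ≈ 6.2°.

6.2°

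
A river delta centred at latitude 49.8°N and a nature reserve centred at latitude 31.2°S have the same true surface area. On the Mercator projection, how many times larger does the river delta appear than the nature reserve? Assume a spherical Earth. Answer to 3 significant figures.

1.76

On Mercator, area is exaggerated by sec²φ = 1/cos²φ.
At 49.8°: sec²(49.8°) = 1/0.6455² = 2.400.
At 31.2°: sec²(31.2°) = 1/0.8554² = 1.367.
Ratio = 2.400/1.367 = cos²(31.2°)/cos²(49.8°) ≈ 1.76.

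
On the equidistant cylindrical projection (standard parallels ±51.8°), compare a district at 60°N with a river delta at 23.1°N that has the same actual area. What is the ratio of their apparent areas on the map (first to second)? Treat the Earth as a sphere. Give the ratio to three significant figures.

1.84

In the equirectangular projection with standard parallel φ₀ = 51.8° (x = Rλ cos φ₀, y = Rφ), meridians are true-scale (h = 1) and the parallel scale is k = cos φ₀ / cos φ.
Areal scale at 60°: h·k = 1.000 × 1.237 = 1.237.
Areal scale at 23.1°: h·k = 1.000 × 0.6723 = 0.6723.
Ratio = 1.237/0.6723 ≈ 1.84.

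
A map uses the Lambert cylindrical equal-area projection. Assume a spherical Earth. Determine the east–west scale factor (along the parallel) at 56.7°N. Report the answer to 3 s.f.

1.82

The Lambert cylindrical equal-area projection is the cylindrical equal-area projection with its standard parallel at the equator (φ₀ = 0). For cylindrical equal-area with standard parallel φ₀, h = cos φ / cos φ₀ and k = cos φ₀ / cos φ, so h·k = 1.
k = cos 0° / cos 56.7° = 1.000/0.5490 = 1.821.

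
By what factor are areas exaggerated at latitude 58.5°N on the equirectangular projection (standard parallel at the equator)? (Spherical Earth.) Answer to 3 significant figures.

1.91

For the equirectangular projection with φ₀ = 0 (plate carrée), h = 1 along meridians and k = sec φ along parallels.
Areal scale = h·k = 1 × sec φ; at 58.5°, h = 1.000, k = 1.914, so h·k = 1.914.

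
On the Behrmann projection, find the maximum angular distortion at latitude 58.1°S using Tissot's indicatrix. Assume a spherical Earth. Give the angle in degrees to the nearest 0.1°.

54.4°

The Behrmann projection is cylindrical equal-area with φ₀ = 30°. Cylindrical equal-area (φ₀ = 30°): h = cos φ / cos 30° along meridians, k = cos 30° / cos φ along parallels; h·k = 1.
At 58.1°: h = 0.6102, k = 1.639; principal scales a = 1.639, b = 0.6102.
sin(ω/2) = (a − b)/(a + b) = 1.029/2.249 = 0.4574, so ω = 2 arcsin(0.4574) ≈ 54.4°.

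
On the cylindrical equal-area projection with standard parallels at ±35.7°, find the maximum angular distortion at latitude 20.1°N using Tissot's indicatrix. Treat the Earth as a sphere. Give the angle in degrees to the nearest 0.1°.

For cylindrical equal-area with standard parallel φ₀, h = cos φ / cos φ₀ and k = cos φ₀ / cos φ, so h·k = 1.
At 20.1°: h = 1.156, k = 0.8648; principal scales a = 1.156, b = 0.8648.
sin(ω/2) = (a − b)/(a + b) = 0.2916/2.021 = 0.1443, so ω = 2 arcsin(0.1443) ≈ 16.6°.

16.6°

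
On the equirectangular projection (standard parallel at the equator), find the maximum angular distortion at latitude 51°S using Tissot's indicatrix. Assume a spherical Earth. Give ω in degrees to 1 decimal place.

For the equirectangular projection with φ₀ = 0 (plate carrée), h = 1 along meridians and k = sec φ along parallels.
At 51°: h = 1.000, k = 1.589; principal scales a = 1.589, b = 1.000.
sin(ω/2) = (a − b)/(a + b) = 0.5890/2.589 = 0.2275, so ω = 2 arcsin(0.2275) ≈ 26.3°.

26.3°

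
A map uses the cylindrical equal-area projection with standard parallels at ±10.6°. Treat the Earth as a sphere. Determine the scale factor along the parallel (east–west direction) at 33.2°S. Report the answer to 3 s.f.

1.17

Cylindrical equal-area (φ₀ = 10.6°): h = cos φ / cos 10.6° along meridians, k = cos 10.6° / cos φ along parallels; h·k = 1.
k = cos 10.6° / cos 33.2° = 0.9829/0.8368 = 1.175.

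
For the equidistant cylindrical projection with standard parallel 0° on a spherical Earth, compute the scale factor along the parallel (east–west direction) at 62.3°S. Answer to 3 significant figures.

For the equirectangular projection with φ₀ = 0 (plate carrée), h = 1 along meridians and k = sec φ along parallels.
k = 1/cos 62.3° = 1/0.4648 = 2.151.

2.15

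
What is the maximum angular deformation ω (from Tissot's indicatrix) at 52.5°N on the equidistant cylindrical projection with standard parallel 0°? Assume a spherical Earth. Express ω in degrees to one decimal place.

28.2°

In the plate carrée (x = Rλ, y = Rφ), meridians are true-scale (h = 1) and parallels are stretched by k = sec φ.
At 52.5°: h = 1.000, k = 1.643; principal scales a = 1.643, b = 1.000.
sin(ω/2) = (a − b)/(a + b) = 0.6427/2.643 = 0.2432, so ω = 2 arcsin(0.2432) ≈ 28.2°.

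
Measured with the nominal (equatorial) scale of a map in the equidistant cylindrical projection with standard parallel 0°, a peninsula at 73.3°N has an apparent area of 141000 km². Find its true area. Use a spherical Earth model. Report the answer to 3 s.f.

Plate carrée maps x = Rλ, y = Rφ. The meridian scale is h = 1 and the parallel scale is k = 1/cos φ = sec φ.
Areal scale = h·k = 1 × sec φ; at 73.3°, h = 1.000, k = 3.480, so h·k = 3.480.
True area = apparent / (areal scale) = 141000 / 3.480 ≈ 40500 km².

40500 km²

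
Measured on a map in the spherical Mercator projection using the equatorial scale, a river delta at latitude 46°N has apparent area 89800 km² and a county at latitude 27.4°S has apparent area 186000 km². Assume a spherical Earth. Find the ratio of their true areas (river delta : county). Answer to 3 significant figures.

0.296

Mercator's areal exaggeration is sec²φ; hence true area = (apparent area) · cos²φ.
True area of river delta: 89800 × cos²(46°) = 89800 × 0.4826 = 43330 km².
True area of county: 186000 × cos²(27.4°) = 186000 × 0.7882 = 146600 km².
Ratio = 43330 / 146600 ≈ 0.296.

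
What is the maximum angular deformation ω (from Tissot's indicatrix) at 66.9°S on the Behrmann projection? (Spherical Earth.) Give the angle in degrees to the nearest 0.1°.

82.5°

Behrmann is a cylindrical equal-area projection with standard parallels at ±30°. For cylindrical equal-area with standard parallel φ₀, h = cos φ / cos φ₀ and k = cos φ₀ / cos φ, so h·k = 1.
At 66.9°: h = 0.4530, k = 2.207; principal scales a = 2.207, b = 0.4530.
sin(ω/2) = (a − b)/(a + b) = 1.754/2.660 = 0.6594, so ω = 2 arcsin(0.6594) ≈ 82.5°.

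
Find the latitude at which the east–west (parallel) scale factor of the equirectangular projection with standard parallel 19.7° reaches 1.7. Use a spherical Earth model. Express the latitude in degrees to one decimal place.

The equidistant cylindrical projection with φ₀ = 19.7° has h = 1 (meridians true) and k = cos φ₀ / cos φ along parallels.
k = cos φ₀ / cos φ = 1.7  ⇒  cos φ = cos 19.7° / 1.7 = 0.5538.
φ = arccos(0.5538) ≈ 56.4°.

56.4°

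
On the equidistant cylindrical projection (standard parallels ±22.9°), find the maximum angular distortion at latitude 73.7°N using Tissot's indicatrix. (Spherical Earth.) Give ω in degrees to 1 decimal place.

In the equirectangular projection with standard parallel φ₀ = 22.9° (x = Rλ cos φ₀, y = Rφ), meridians are true-scale (h = 1) and the parallel scale is k = cos φ₀ / cos φ.
At 73.7°: h = 1.000, k = 3.282; principal scales a = 3.282, b = 1.000.
sin(ω/2) = (a − b)/(a + b) = 2.282/4.282 = 0.5329, so ω = 2 arcsin(0.5329) ≈ 64.4°.

64.4°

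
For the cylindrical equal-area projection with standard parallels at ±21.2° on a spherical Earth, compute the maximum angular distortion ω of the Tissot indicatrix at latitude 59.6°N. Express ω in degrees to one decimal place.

Cylindrical equal-area (φ₀ = 21.2°): h = cos φ / cos 21.2° along meridians, k = cos 21.2° / cos φ along parallels; h·k = 1.
At 59.6°: h = 0.5428, k = 1.842; principal scales a = 1.842, b = 0.5428.
sin(ω/2) = (a − b)/(a + b) = 1.300/2.385 = 0.5449, so ω = 2 arcsin(0.5449) ≈ 66.0°.

66.0°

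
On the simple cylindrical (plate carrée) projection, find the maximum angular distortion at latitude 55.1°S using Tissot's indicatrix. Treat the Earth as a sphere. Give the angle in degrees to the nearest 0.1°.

In the plate carrée (x = Rλ, y = Rφ), meridians are true-scale (h = 1) and parallels are stretched by k = sec φ.
At 55.1°: h = 1.000, k = 1.748; principal scales a = 1.748, b = 1.000.
sin(ω/2) = (a − b)/(a + b) = 0.7478/2.748 = 0.2721, so ω = 2 arcsin(0.2721) ≈ 31.6°.

31.6°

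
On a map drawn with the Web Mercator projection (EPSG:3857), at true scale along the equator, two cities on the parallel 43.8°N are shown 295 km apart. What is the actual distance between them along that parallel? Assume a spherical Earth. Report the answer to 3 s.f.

For Mercator, h = k = sec φ (a conformal cylindrical projection has a single point scale, 1/cos φ).
Along the parallel at 43.8°, map distances are exaggerated by k = sec 43.8° = 1.386.
True distance = 295 / 1.386 = 295 × cos 43.8° ≈ 213 km.

213 km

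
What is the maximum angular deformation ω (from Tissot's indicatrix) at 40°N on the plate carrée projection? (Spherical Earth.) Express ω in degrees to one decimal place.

In the plate carrée (x = Rλ, y = Rφ), meridians are true-scale (h = 1) and parallels are stretched by k = sec φ.
At 40°: h = 1.000, k = 1.305; principal scales a = 1.305, b = 1.000.
sin(ω/2) = (a − b)/(a + b) = 0.3054/2.305 = 0.1325, so ω = 2 arcsin(0.1325) ≈ 15.2°.

15.2°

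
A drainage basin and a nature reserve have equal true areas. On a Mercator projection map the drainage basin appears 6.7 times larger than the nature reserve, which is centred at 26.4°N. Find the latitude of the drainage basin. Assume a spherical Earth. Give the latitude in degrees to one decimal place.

69.8°

Mercator areal scale is sec²φ, so apparent-area ratio = sec²φ₁ / sec²φ₂ = cos²φ₂ / cos²φ₁.
cos²φ₂ / cos²φ₁ = 6.7  ⇒  cos φ₁ = cos 26.4° / √6.7 = 0.8957/2.588 = 0.3460.
φ₁ = arccos(0.3460) ≈ 69.8°.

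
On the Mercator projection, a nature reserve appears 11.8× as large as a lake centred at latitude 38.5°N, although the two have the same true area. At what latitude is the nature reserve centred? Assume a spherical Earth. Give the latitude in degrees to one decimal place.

76.8°

On Mercator, (apparent₁)/(apparent₂) = sec²φ₁ / sec²φ₂ when true areas are equal.
cos²φ₂ / cos²φ₁ = 11.8  ⇒  cos φ₁ = cos 38.5° / √11.8 = 0.7826/3.435 = 0.2278.
φ₁ = arccos(0.2278) ≈ 76.8°.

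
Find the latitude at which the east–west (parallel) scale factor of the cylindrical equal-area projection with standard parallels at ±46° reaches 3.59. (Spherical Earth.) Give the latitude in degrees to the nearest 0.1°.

78.8°

A cylindrical equal-area projection with standard parallel φ₀ has meridian scale h = cos φ / cos φ₀ and parallel scale k = cos φ₀ / cos φ (so areas are preserved, h·k = 1).
k = cos φ₀ / cos φ = 3.59  ⇒  cos φ = cos 46° / 3.59 = 0.1935.
φ = arccos(0.1935) ≈ 78.8°.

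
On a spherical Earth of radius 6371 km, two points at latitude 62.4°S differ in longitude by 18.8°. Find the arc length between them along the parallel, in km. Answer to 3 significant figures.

Arc length along a parallel = R cos φ · Δλ (with Δλ in radians).
= 6371 × cos 62.4° × (18.8° × π/180) = 6371 × 0.4633 × 0.3281 ≈ 969 km.

969 km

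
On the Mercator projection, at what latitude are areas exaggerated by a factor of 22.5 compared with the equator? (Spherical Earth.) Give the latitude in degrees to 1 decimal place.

77.8°

Mercator areal scale is sec²φ.
sec²φ = 22.5  ⇒  cos²φ = 0.04444  ⇒  cos φ = 0.2108.
φ = arccos(0.2108) ≈ 77.8°.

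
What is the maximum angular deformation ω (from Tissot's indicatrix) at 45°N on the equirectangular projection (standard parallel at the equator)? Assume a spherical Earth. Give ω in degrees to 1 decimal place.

19.8°

Plate carrée maps x = Rλ, y = Rφ. The meridian scale is h = 1 and the parallel scale is k = 1/cos φ = sec φ.
At 45°: h = 1.000, k = 1.414; principal scales a = 1.414, b = 1.000.
sin(ω/2) = (a − b)/(a + b) = 0.4142/2.414 = 0.1716, so ω = 2 arcsin(0.1716) ≈ 19.8°.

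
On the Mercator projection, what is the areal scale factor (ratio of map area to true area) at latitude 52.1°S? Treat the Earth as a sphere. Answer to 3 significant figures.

The Mercator projection is conformal; its linear scale factor is the same in every direction and equals sec φ = 1/cos φ.
Areal scale = k² = sec²φ = 1/cos²(52.1°) = 1/0.6143² = 2.650.

2.65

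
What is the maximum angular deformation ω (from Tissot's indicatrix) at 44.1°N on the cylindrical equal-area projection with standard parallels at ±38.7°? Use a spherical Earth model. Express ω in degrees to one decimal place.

9.5°

Cylindrical equal-area (φ₀ = 38.7°): h = cos φ / cos 38.7° along meridians, k = cos 38.7° / cos φ along parallels; h·k = 1.
At 44.1°: h = 0.9202, k = 1.087; principal scales a = 1.087, b = 0.9202.
sin(ω/2) = (a − b)/(a + b) = 0.1666/2.007 = 0.08301, so ω = 2 arcsin(0.08301) ≈ 9.5°.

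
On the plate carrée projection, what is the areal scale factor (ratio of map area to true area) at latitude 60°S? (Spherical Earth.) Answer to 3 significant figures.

For the equirectangular projection with φ₀ = 0 (plate carrée), h = 1 along meridians and k = sec φ along parallels.
Areal scale = h·k = 1 × sec φ; at 60°, h = 1.000, k = 2.000, so h·k = 2.000.

2.00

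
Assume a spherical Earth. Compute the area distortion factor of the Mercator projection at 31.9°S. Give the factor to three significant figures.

1.39

For Mercator, h = k = sec φ (a conformal cylindrical projection has a single point scale, 1/cos φ).
Areal scale = k² = sec²φ = 1/cos²(31.9°) = 1/0.8490² = 1.387.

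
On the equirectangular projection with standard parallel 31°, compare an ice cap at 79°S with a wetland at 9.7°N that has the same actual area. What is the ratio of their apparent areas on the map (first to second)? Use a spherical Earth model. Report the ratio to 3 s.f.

In the equirectangular projection with standard parallel φ₀ = 31° (x = Rλ cos φ₀, y = Rφ), meridians are true-scale (h = 1) and the parallel scale is k = cos φ₀ / cos φ.
Areal scale at 79°: h·k = 1.000 × 4.492 = 4.492.
Areal scale at 9.7°: h·k = 1.000 × 0.8696 = 0.8696.
Ratio = 4.492/0.8696 ≈ 5.17.

5.17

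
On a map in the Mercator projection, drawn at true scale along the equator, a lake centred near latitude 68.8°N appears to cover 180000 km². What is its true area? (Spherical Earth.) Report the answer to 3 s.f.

Mercator is conformal, so the point scale is isotropic: h = k = sec φ = 1/cos φ.
Areal scale = k² = sec²φ = 1/cos²(68.8°) = 1/0.3616² = 7.647.
True area = apparent / (areal scale) = 180000 / 7.647 ≈ 23500 km².

23500 km²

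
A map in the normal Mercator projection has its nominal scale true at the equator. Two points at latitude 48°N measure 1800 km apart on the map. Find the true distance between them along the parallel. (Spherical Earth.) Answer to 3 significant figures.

The Mercator projection is conformal; its linear scale factor is the same in every direction and equals sec φ = 1/cos φ.
Along the parallel at 48°, map distances are exaggerated by k = sec 48° = 1.494.
True distance = 1800 / 1.494 = 1800 × cos 48° ≈ 1200 km.

1200 km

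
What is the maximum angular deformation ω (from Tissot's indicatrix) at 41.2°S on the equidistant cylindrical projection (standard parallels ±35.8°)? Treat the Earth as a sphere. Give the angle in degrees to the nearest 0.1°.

4.3°

With standard parallel φ₀ = 35.8°, the equirectangular projection gives x = Rλ cos φ₀, y = Rφ, so h = 1 and k = cos 35.8° / cos φ.
At 41.2°: h = 1.000, k = 1.078; principal scales a = 1.078, b = 1.000.
sin(ω/2) = (a − b)/(a + b) = 0.07795/2.078 = 0.03751, so ω = 2 arcsin(0.03751) ≈ 4.3°.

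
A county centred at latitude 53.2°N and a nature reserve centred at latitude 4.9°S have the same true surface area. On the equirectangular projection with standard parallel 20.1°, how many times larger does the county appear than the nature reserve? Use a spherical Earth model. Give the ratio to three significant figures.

With standard parallel φ₀ = 20.1°, the equirectangular projection gives x = Rλ cos φ₀, y = Rφ, so h = 1 and k = cos 20.1° / cos φ.
Areal scale at 53.2°: h·k = 1.000 × 1.568 = 1.568.
Areal scale at 4.9°: h·k = 1.000 × 0.9425 = 0.9425.
Ratio = 1.568/0.9425 ≈ 1.66.

1.66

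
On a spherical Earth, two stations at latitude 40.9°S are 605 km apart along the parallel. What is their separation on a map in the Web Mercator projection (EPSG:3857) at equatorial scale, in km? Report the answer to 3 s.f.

Mercator is conformal, so the point scale is isotropic: h = k = sec φ = 1/cos φ.
Along the parallel, k = sec 40.9° = 1/0.7559 = 1.323.
Map distance = 605 × 1.323 ≈ 800 km.

800 km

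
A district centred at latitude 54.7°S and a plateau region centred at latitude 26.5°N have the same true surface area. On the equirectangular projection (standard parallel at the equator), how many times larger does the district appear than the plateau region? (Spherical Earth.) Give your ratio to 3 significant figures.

1.55

In the plate carrée (x = Rλ, y = Rφ), meridians are true-scale (h = 1) and parallels are stretched by k = sec φ.
Areal scale at 54.7°: h·k = 1.000 × 1.731 = 1.731.
Areal scale at 26.5°: h·k = 1.000 × 1.117 = 1.117.
Ratio = 1.731/1.117 ≈ 1.55.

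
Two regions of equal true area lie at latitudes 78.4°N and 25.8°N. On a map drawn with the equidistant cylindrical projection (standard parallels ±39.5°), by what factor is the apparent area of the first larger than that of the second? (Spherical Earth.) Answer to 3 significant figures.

In the equirectangular projection with standard parallel φ₀ = 39.5° (x = Rλ cos φ₀, y = Rφ), meridians are true-scale (h = 1) and the parallel scale is k = cos φ₀ / cos φ.
Areal scale at 78.4°: h·k = 1.000 × 3.837 = 3.837.
Areal scale at 25.8°: h·k = 1.000 × 0.8571 = 0.8571.
Ratio = 3.837/0.8571 ≈ 4.48.

4.48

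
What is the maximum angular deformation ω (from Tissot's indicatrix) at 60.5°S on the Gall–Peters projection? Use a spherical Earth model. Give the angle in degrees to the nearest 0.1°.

Gall–Peters is a cylindrical equal-area projection with standard parallels at ±45°. For cylindrical equal-area with standard parallel φ₀, h = cos φ / cos φ₀ and k = cos φ₀ / cos φ, so h·k = 1.
At 60.5°: h = 0.6964, k = 1.436; principal scales a = 1.436, b = 0.6964.
sin(ω/2) = (a − b)/(a + b) = 0.7396/2.132 = 0.3468, so ω = 2 arcsin(0.3468) ≈ 40.6°.

40.6°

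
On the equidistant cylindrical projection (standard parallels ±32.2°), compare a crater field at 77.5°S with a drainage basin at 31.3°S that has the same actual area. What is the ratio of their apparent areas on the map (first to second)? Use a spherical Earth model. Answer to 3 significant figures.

3.95

The equidistant cylindrical projection with φ₀ = 32.2° has h = 1 (meridians true) and k = cos φ₀ / cos φ along parallels.
Areal scale at 77.5°: h·k = 1.000 × 3.910 = 3.910.
Areal scale at 31.3°: h·k = 1.000 × 0.9903 = 0.9903.
Ratio = 3.910/0.9903 ≈ 3.95.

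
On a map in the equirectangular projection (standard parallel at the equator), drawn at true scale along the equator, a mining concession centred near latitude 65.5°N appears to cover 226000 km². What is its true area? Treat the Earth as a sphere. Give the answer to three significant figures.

93700 km²

Plate carrée maps x = Rλ, y = Rφ. The meridian scale is h = 1 and the parallel scale is k = 1/cos φ = sec φ.
Areal scale = h·k = 1 × sec φ; at 65.5°, h = 1.000, k = 2.411, so h·k = 2.411.
True area = apparent / (areal scale) = 226000 / 2.411 ≈ 93700 km².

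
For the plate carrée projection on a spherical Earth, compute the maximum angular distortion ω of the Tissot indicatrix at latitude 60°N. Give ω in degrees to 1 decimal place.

For the equirectangular projection with φ₀ = 0 (plate carrée), h = 1 along meridians and k = sec φ along parallels.
At 60°: h = 1.000, k = 2.000; principal scales a = 2.000, b = 1.000.
sin(ω/2) = (a − b)/(a + b) = 1.0000/3.000 = 0.3333, so ω = 2 arcsin(0.3333) ≈ 38.9°.

38.9°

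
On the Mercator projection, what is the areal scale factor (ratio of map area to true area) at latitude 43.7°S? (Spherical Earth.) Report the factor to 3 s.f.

1.91

Mercator is conformal, so the point scale is isotropic: h = k = sec φ = 1/cos φ.
Areal scale = k² = sec²φ = 1/cos²(43.7°) = 1/0.7230² = 1.913.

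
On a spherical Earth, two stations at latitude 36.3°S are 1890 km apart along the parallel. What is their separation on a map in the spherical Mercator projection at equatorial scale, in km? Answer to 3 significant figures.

Mercator is conformal, so the point scale is isotropic: h = k = sec φ = 1/cos φ.
Along the parallel, k = sec 36.3° = 1/0.8059 = 1.241.
Map distance = 1890 × 1.241 ≈ 2350 km.

2350 km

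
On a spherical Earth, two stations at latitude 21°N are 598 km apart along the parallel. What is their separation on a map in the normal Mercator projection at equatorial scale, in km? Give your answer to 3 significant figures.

Mercator is conformal, so the point scale is isotropic: h = k = sec φ = 1/cos φ.
Along the parallel, k = sec 21° = 1/0.9336 = 1.071.
Map distance = 598 × 1.071 ≈ 641 km.

641 km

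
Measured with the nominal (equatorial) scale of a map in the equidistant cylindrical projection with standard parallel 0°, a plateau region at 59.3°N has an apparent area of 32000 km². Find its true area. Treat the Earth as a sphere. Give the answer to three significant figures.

16300 km²

Plate carrée maps x = Rλ, y = Rφ. The meridian scale is h = 1 and the parallel scale is k = 1/cos φ = sec φ.
Areal scale = h·k = 1 × sec φ; at 59.3°, h = 1.000, k = 1.959, so h·k = 1.959.
True area = apparent / (areal scale) = 32000 / 1.959 ≈ 16300 km².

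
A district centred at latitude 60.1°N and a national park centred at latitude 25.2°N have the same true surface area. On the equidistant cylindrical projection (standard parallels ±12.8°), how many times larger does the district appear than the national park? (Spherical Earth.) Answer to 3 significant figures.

1.82

With standard parallel φ₀ = 12.8°, the equirectangular projection gives x = Rλ cos φ₀, y = Rφ, so h = 1 and k = cos 12.8° / cos φ.
Areal scale at 60.1°: h·k = 1.000 × 1.956 = 1.956.
Areal scale at 25.2°: h·k = 1.000 × 1.078 = 1.078.
Ratio = 1.956/1.078 ≈ 1.82.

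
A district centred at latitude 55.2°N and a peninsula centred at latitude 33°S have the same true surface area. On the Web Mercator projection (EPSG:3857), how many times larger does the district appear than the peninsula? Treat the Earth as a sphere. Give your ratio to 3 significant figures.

Mercator is conformal with k = sec φ, so areal scale = k² = sec²φ.
At 55.2°: sec²(55.2°) = 1/0.5707² = 3.070.
At 33°: sec²(33°) = 1/0.8387² = 1.422.
Ratio = 3.070/1.422 = cos²(33°)/cos²(55.2°) ≈ 2.16.

2.16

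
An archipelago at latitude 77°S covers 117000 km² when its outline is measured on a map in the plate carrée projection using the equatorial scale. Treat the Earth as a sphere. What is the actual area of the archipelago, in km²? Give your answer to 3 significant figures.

26300 km²

Plate carrée maps x = Rλ, y = Rφ. The meridian scale is h = 1 and the parallel scale is k = 1/cos φ = sec φ.
Areal scale = h·k = 1 × sec φ; at 77°, h = 1.000, k = 4.445, so h·k = 4.445.
True area = apparent / (areal scale) = 117000 / 4.445 ≈ 26300 km².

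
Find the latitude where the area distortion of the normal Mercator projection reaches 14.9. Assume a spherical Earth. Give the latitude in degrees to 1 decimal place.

Mercator areal scale is sec²φ.
sec²φ = 14.9  ⇒  cos²φ = 0.06711  ⇒  cos φ = 0.2591.
φ = arccos(0.2591) ≈ 75.0°.

75.0°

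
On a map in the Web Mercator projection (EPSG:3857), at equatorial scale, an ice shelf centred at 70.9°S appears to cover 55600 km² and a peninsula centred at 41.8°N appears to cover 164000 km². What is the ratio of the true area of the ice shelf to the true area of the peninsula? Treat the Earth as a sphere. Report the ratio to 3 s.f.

Since Mercator area scale is 1/cos²φ, the true area equals the apparent area multiplied by cos²φ.
True area of ice shelf: 55600 × cos²(70.9°) = 55600 × 0.1071 = 5953 km².
True area of peninsula: 164000 × cos²(41.8°) = 164000 × 0.5557 = 91140 km².
Ratio = 5953 / 91140 ≈ 0.0653.

0.0653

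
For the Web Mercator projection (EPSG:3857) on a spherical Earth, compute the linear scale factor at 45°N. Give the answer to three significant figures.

Mercator is conformal, so the point scale is isotropic: h = k = sec φ = 1/cos φ.
k = 1/cos 45° = 1/0.7071 = 1.414.

1.41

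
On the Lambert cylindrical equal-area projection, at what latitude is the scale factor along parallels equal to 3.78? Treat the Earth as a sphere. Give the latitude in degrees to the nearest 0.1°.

The Lambert cylindrical equal-area projection is the cylindrical equal-area projection with its standard parallel at the equator (φ₀ = 0). For cylindrical equal-area with standard parallel φ₀, h = cos φ / cos φ₀ and k = cos φ₀ / cos φ, so h·k = 1.
k = cos φ₀ / cos φ = 3.78  ⇒  cos φ = cos 0° / 3.78 = 0.2646.
φ = arccos(0.2646) ≈ 74.7°.

74.7°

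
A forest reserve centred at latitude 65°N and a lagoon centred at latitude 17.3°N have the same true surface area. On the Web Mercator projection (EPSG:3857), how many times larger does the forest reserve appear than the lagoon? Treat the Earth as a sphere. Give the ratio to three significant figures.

Mercator is conformal with k = sec φ, so areal scale = k² = sec²φ.
At 65°: sec²(65°) = 1/0.4226² = 5.599.
At 17.3°: sec²(17.3°) = 1/0.9548² = 1.097.
Ratio = 5.599/1.097 = cos²(17.3°)/cos²(65°) ≈ 5.10.

5.10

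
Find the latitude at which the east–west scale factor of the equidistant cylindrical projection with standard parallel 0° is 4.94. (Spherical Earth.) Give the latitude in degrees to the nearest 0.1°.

78.3°

Plate carrée: h = 1, k = sec φ along parallels.
sec φ = 4.94  ⇒  cos φ = 0.2024  ⇒  φ ≈ 78.3°.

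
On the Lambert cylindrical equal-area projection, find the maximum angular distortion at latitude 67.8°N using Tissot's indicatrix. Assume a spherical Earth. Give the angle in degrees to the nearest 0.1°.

The Lambert cylindrical equal-area projection is the cylindrical equal-area projection with its standard parallel at the equator (φ₀ = 0). For cylindrical equal-area with standard parallel φ₀, h = cos φ / cos φ₀ and k = cos φ₀ / cos φ, so h·k = 1.
At 67.8°: h = 0.3778, k = 2.647; principal scales a = 2.647, b = 0.3778.
sin(ω/2) = (a − b)/(a + b) = 2.269/3.024 = 0.7501, so ω = 2 arcsin(0.7501) ≈ 97.2°.

97.2°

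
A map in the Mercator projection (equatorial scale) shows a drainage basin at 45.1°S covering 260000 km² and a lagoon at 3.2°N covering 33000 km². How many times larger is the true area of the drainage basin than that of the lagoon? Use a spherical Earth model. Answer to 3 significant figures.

3.94

Since Mercator area scale is 1/cos²φ, the true area equals the apparent area multiplied by cos²φ.
True area of drainage basin: 260000 × cos²(45.1°) = 260000 × 0.4983 = 129500 km².
True area of lagoon: 33000 × cos²(3.2°) = 33000 × 0.9969 = 32900 km².
Ratio = 129500 / 32900 ≈ 3.94.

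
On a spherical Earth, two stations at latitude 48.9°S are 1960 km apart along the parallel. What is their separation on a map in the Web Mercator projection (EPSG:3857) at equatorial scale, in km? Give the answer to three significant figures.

2980 km

Mercator is conformal, so the point scale is isotropic: h = k = sec φ = 1/cos φ.
Along the parallel, k = sec 48.9° = 1/0.6574 = 1.521.
Map distance = 1960 × 1.521 ≈ 2980 km.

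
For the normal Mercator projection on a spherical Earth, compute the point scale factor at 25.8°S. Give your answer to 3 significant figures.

Mercator is conformal, so the point scale is isotropic: h = k = sec φ = 1/cos φ.
k = 1/cos 25.8° = 1/0.9003 = 1.111.

1.11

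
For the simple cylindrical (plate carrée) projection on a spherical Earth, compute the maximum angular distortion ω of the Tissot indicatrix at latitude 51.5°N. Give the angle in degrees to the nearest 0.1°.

26.9°

Plate carrée maps x = Rλ, y = Rφ. The meridian scale is h = 1 and the parallel scale is k = 1/cos φ = sec φ.
At 51.5°: h = 1.000, k = 1.606; principal scales a = 1.606, b = 1.000.
sin(ω/2) = (a − b)/(a + b) = 0.6064/2.606 = 0.2327, so ω = 2 arcsin(0.2327) ≈ 26.9°.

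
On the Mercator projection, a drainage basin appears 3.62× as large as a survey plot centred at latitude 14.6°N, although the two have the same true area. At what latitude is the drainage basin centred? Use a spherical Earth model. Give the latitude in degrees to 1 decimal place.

59.4°

Mercator areal scale is sec²φ, so apparent-area ratio = sec²φ₁ / sec²φ₂ = cos²φ₂ / cos²φ₁.
cos²φ₂ / cos²φ₁ = 3.62  ⇒  cos φ₁ = cos 14.6° / √3.62 = 0.9677/1.903 = 0.5086.
φ₁ = arccos(0.5086) ≈ 59.4°.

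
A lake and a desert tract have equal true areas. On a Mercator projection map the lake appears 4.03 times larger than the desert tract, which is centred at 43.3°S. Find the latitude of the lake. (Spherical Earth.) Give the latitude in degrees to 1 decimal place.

68.7°

For equal true areas on Mercator, apparent areas scale as sec²φ, so the ratio is cos²φ₂ / cos²φ₁.
cos²φ₂ / cos²φ₁ = 4.03  ⇒  cos φ₁ = cos 43.3° / √4.03 = 0.7278/2.007 = 0.3625.
φ₁ = arccos(0.3625) ≈ 68.7°.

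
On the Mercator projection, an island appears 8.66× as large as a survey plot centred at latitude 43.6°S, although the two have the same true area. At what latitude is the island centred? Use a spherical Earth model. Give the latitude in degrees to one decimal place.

Mercator areal scale is sec²φ, so apparent-area ratio = sec²φ₁ / sec²φ₂ = cos²φ₂ / cos²φ₁.
cos²φ₂ / cos²φ₁ = 8.66  ⇒  cos φ₁ = cos 43.6° / √8.66 = 0.7242/2.943 = 0.2461.
φ₁ = arccos(0.2461) ≈ 75.8°.

75.8°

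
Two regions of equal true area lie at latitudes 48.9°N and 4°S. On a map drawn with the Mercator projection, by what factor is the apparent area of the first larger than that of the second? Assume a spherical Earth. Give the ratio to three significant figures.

2.30

Mercator areal scale is sec²φ.
At 48.9°: sec²(48.9°) = 1/0.6574² = 2.314.
At 4°: sec²(4°) = 1/0.9976² = 1.005.
Ratio = 2.314/1.005 = cos²(4°)/cos²(48.9°) ≈ 2.30.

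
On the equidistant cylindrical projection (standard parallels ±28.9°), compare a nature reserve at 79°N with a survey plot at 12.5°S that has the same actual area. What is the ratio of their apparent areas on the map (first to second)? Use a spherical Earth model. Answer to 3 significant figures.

5.12

The equidistant cylindrical projection with φ₀ = 28.9° has h = 1 (meridians true) and k = cos φ₀ / cos φ along parallels.
Areal scale at 79°: h·k = 1.000 × 4.588 = 4.588.
Areal scale at 12.5°: h·k = 1.000 × 0.8967 = 0.8967.
Ratio = 4.588/0.8967 ≈ 5.12.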